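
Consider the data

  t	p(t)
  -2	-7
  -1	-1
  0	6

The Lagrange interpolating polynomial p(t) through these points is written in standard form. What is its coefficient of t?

15/2

Build the Lagrange basis polynomials:
L_0(t) = (t + 1)t / [2] = (1/2)t^2 + (1/2)t
L_1(t) = (t + 2)t / [-1] = -t^2 - 2t
L_2(t) = (t + 2)(t + 1) / [2] = (1/2)t^2 + (3/2)t + 1
p(t) = (-7)·L_0 + (-1)·L_1 + 6·L_2
Only the coefficient of t is needed; take it from each L_i and combine:
(-7)·(1/2) + (-1)·(-2) + 6·(3/2) = 15/2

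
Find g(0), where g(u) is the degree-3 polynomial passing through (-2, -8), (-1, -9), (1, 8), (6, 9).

Using Newton's divided-difference form:
g[-2,-1] = (-9 - (-8)) / (-1 - (-2)) = -1
g[-1,1] = (8 - (-9)) / (1 - (-1)) = 17/2
g[1,6] = (9 - 8) / (6 - 1) = 1/5
g[-2,-1,1] = (17/2 - (-1)) / (1 - (-2)) = 19/6
g[-1,1,6] = (1/5 - 17/2) / (6 - (-1)) = -83/70
g[-2,-1,1,6] = (-83/70 - 19/6) / (6 - (-2)) = -457/840
g(0) = -8 + (-1)·(2) + (19/6)·(2)·(1) + (-457/840)·(2)·(1)·(-1) = -361/140

-361/140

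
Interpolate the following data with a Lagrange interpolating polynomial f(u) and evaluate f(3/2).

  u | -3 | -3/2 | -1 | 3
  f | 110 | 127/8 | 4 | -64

Evaluate each Lagrange basis at u = 3/2:
L_0(3/2) = (3)·(5/2)·(-3/2)/[(-3/2)·(-2)·(-6)] = 5/8
L_1(3/2) = (9/2)·(5/2)·(-3/2)/[(3/2)·(-1/2)·(-9/2)] = -5
L_2(3/2) = (9/2)·(3)·(-3/2)/[(2)·(1/2)·(-4)] = 81/16
L_3(3/2) = (9/2)·(3)·(5/2)/[(6)·(9/2)·(4)] = 5/16
Sum: 110·(5/8) + 127/8·(-5) + 4·(81/16) + (-64)·(5/16) = -83/8

-83/8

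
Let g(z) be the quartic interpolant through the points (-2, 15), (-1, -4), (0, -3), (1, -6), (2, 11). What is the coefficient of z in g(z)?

L_0(z) = (z + 1)z(z - 1)(z - 2) / [24] = (1/24)z^4 - (1/12)z^3 - (1/24)z^2 + (1/12)z
L_1(z) = (z + 2)z(z - 1)(z - 2) / [-6] = -(1/6)z^4 + (1/6)z^3 + (2/3)z^2 - (2/3)z
L_2(z) = (z + 2)(z + 1)(z - 1)(z - 2) / [4] = (1/4)z^4 - (5/4)z^2 + 1
L_3(z) = (z + 2)(z + 1)z(z - 2) / [-6] = -(1/6)z^4 - (1/6)z^3 + (2/3)z^2 + (2/3)z
L_4(z) = (z + 2)(z + 1)z(z - 1) / [24] = (1/24)z^4 + (1/12)z^3 - (1/24)z^2 - (1/12)z
g(z) = 15·L_0 + (-4)·L_1 + (-3)·L_2 + (-6)·L_3 + 11·L_4
Only the coefficient of z is needed; take it from each L_i and combine:
15·(1/12) + (-4)·(-2/3) + (-3)·(0) + (-6)·(2/3) + 11·(-1/12) = -1

-1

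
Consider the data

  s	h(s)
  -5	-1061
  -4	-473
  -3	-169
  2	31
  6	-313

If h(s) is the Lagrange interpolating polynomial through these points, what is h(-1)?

-5

L_0(-1) = (3)·(2)·(-3)·(-7)/[(-1)·(-2)·(-7)·(-11)] = 9/11
L_1(-1) = (4)·(2)·(-3)·(-7)/[(1)·(-1)·(-6)·(-10)] = -14/5
L_2(-1) = (4)·(3)·(-3)·(-7)/[(2)·(1)·(-5)·(-9)] = 14/5
L_3(-1) = (4)·(3)·(2)·(-7)/[(7)·(6)·(5)·(-4)] = 1/5
L_4(-1) = (4)·(3)·(2)·(-3)/[(11)·(10)·(9)·(4)] = -1/55
Sum: (-1061)·(9/11) + (-473)·(-14/5) + (-169)·(14/5) + 31·(1/5) + (-313)·(-1/55) = -5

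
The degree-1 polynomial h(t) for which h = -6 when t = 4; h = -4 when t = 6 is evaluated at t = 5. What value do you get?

-5

L_0(5) = (-1)/[(-2)] = 1/2
L_1(5) = (1)/[(2)] = 1/2
Sum: (-6)·(1/2) + (-4)·(1/2) = -5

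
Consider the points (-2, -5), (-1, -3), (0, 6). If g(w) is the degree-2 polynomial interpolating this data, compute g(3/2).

261/8

Using Newton's divided-difference form:
g[-2,-1] = (-3 - (-5)) / (-1 - (-2)) = 2
g[-1,0] = (6 - (-3)) / (0 - (-1)) = 9
g[-2,-1,0] = (9 - 2) / (0 - (-2)) = 7/2
g(3/2) = -5 + 2·(7/2) + (7/2)·(7/2)·(5/2) = 261/8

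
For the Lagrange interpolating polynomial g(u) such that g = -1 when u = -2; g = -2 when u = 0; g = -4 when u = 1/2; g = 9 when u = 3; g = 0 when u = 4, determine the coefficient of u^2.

Build the Lagrange basis polynomials:
L_0(u) = u(u - 1/2)(u - 3)(u - 4) / [150] = (1/150)u^4 - (1/20)u^3 + (31/300)u^2 - (1/25)u
L_1(u) = (u + 2)(u - 1/2)(u - 3)(u - 4) / [-12] = -(1/12)u^4 + (11/24)u^3 - (1/24)u^2 - (25/12)u + 1
L_2(u) = (u + 2)u(u - 3)(u - 4) / [175/16] = (16/175)u^4 - (16/35)u^3 - (32/175)u^2 + (384/175)u
L_3(u) = (u + 2)u(u - 1/2)(u - 4) / [-75/2] = -(2/75)u^4 + (1/15)u^3 + (14/75)u^2 - (8/75)u
L_4(u) = (u + 2)u(u - 1/2)(u - 3) / [84] = (1/84)u^4 - (1/56)u^3 - (11/168)u^2 + (1/28)u
g(u) = (-1)·L_0 + (-2)·L_1 + (-4)·L_2 + 9·L_3 + 0·L_4
Only the coefficient of u^2 is needed; take it from each L_i and combine:
(-1)·(31/300) + (-2)·(-1/24) + (-4)·(-32/175) + 9·(14/75) + 0·(-11/168) = 837/350

837/350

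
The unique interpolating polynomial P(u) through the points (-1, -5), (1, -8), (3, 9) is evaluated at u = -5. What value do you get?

61

Using Newton's divided-difference form:
P[-1,1] = (-8 - (-5)) / (1 - (-1)) = -3/2
P[1,3] = (9 - (-8)) / (3 - 1) = 17/2
P[-1,1,3] = (17/2 - (-3/2)) / (3 - (-1)) = 5/2
P(-5) = -5 + (-3/2)·(-4) + (5/2)·(-4)·(-6) = 61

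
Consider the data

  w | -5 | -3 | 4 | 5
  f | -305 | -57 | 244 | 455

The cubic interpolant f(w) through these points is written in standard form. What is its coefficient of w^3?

The leading coefficient equals the top divided difference f[-5,-3,4,5].
f[-5,-3] = (-57 - (-305)) / (-3 - (-5)) = 124
f[-3,4] = (244 - (-57)) / (4 - (-3)) = 43
f[4,5] = (455 - 244) / (5 - 4) = 211
f[-5,-3,4] = (43 - 124) / (4 - (-5)) = -9
f[-3,4,5] = (211 - 43) / (5 - (-3)) = 21
f[-5,-3,4,5] = (21 - (-9)) / (5 - (-5)) = 3

3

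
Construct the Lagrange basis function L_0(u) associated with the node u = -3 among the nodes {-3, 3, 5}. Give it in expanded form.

L_0(u) = (u - 3)(u - 5) / [(-6)·(-8)]
       = (u^2 - 8u + 15) / (48)

L_0(u) = (1/48)u^2 - (1/6)u + 5/16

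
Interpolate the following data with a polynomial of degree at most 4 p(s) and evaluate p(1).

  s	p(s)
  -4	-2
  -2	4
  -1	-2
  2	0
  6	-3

Using Newton's divided-difference form:
p[-4,-2] = (4 - (-2)) / (-2 - (-4)) = 3
p[-2,-1] = (-2 - 4) / (-1 - (-2)) = -6
p[-1,2] = (0 - (-2)) / (2 - (-1)) = 2/3
p[2,6] = (-3 - 0) / (6 - 2) = -3/4
p[-4,-2,-1] = (-6 - 3) / (-1 - (-4)) = -3
p[-2,-1,2] = (2/3 - (-6)) / (2 - (-2)) = 5/3
p[-1,2,6] = (-3/4 - 2/3) / (6 - (-1)) = -17/84
p[-4,-2,-1,2] = (5/3 - (-3)) / (2 - (-4)) = 7/9
p[-2,-1,2,6] = (-17/84 - 5/3) / (6 - (-2)) = -157/672
p[-4,-2,-1,2,6] = (-157/672 - 7/9) / (6 - (-4)) = -2039/20160
p(1) = -2 + 3·(5) + (-3)·(5)·(3) + (7/9)·(5)·(3)·(2) + (-2039/20160)·(5)·(3)·(2)·(-1) = -3785/672

-3785/672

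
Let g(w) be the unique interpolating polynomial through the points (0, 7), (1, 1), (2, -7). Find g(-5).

Using Newton's divided-difference form:
g[0,1] = (1 - 7) / (1 - 0) = -6
g[1,2] = (-7 - 1) / (2 - 1) = -8
g[0,1,2] = (-8 - (-6)) / (2 - 0) = -1
g(-5) = 7 + (-6)·(-5) + (-1)·(-5)·(-6) = 7

7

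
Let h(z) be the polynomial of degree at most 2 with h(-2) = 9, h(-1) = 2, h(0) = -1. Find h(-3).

20

Using Newton's divided-difference form:
h[-2,-1] = (2 - 9) / (-1 - (-2)) = -7
h[-1,0] = (-1 - 2) / (0 - (-1)) = -3
h[-2,-1,0] = (-3 - (-7)) / (0 - (-2)) = 2
h(-3) = 9 + (-7)·(-1) + 2·(-1)·(-2) = 20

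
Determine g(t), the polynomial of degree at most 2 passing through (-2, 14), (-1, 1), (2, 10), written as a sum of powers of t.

g(t) = 4t^2 - t - 4

Newton's divided differences:
g[-2,-1] = (1 - 14) / (-1 - (-2)) = -13
g[-1,2] = (10 - 1) / (2 - (-1)) = 3
g[-2,-1,2] = (3 - (-13)) / (2 - (-2)) = 4
g(t) = 14 + (-13)·(t + 2) + 4·(t + 2)(t + 1)
Expanding: g(t) = 4t^2 - t - 4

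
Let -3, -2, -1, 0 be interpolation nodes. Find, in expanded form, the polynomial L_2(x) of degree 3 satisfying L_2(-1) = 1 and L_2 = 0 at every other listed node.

L_2(x) = (x + 3)(x + 2)x / [(2)·(1)·(-1)]
       = (x^3 + 5x^2 + 6x) / (-2)

L_2(x) = -(1/2)x^3 - (5/2)x^2 - 3x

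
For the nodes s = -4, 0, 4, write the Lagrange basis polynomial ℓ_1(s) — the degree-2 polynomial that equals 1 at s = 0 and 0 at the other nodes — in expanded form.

ℓ_1(s) = (s + 4)(s - 4) / [(4)·(-4)]
       = (s^2 - 16) / (-16)

ℓ_1(s) = -(1/16)s^2 + 1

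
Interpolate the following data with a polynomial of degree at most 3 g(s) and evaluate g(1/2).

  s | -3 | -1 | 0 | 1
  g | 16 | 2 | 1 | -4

L_0(1/2) = (3/2)·(1/2)·(-1/2)/[(-2)·(-3)·(-4)] = 1/64
L_1(1/2) = (7/2)·(1/2)·(-1/2)/[(2)·(-1)·(-2)] = -7/32
L_2(1/2) = (7/2)·(3/2)·(-1/2)/[(3)·(1)·(-1)] = 7/8
L_3(1/2) = (7/2)·(3/2)·(1/2)/[(4)·(2)·(1)] = 21/64
Sum: 16·(1/64) + 2·(-7/32) + 1·(7/8) + (-4)·(21/64) = -5/8

-5/8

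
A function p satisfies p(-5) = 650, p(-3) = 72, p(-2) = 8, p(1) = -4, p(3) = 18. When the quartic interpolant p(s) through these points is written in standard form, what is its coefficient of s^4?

1

The leading coefficient equals the top divided difference p[-5,-3,-2,1,3].
p[-5,-3] = (72 - 650) / (-3 - (-5)) = -289
p[-3,-2] = (8 - 72) / (-2 - (-3)) = -64
p[-2,1] = (-4 - 8) / (1 - (-2)) = -4
p[1,3] = (18 - (-4)) / (3 - 1) = 11
p[-5,-3,-2] = (-64 - (-289)) / (-2 - (-5)) = 75
p[-3,-2,1] = (-4 - (-64)) / (1 - (-3)) = 15
p[-2,1,3] = (11 - (-4)) / (3 - (-2)) = 3
p[-5,-3,-2,1] = (15 - 75) / (1 - (-5)) = -10
p[-3,-2,1,3] = (3 - 15) / (3 - (-3)) = -2
p[-5,-3,-2,1,3] = (-2 - (-10)) / (3 - (-5)) = 1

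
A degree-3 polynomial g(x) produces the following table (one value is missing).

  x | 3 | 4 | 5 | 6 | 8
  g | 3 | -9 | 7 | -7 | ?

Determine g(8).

-357

The 4 known values determine g uniquely (degree ≤ 3).
L_0(8) = (4)·(3)·(2)/[(-1)·(-2)·(-3)] = -4
L_1(8) = (5)·(3)·(2)/[(1)·(-1)·(-2)] = 15
L_2(8) = (5)·(4)·(2)/[(2)·(1)·(-1)] = -20
L_3(8) = (5)·(4)·(3)/[(3)·(2)·(1)] = 10
Sum: 3·(-4) + (-9)·(15) + 7·(-20) + (-7)·(10) = -357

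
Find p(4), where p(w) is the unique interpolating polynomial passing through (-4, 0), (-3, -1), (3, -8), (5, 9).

Evaluate each Lagrange basis at w = 4:
L_0(4) = (7)·(1)·(-1)/[(-1)·(-7)·(-9)] = 1/9
L_1(4) = (8)·(1)·(-1)/[(1)·(-6)·(-8)] = -1/6
L_2(4) = (8)·(7)·(-1)/[(7)·(6)·(-2)] = 2/3
L_3(4) = (8)·(7)·(1)/[(9)·(8)·(2)] = 7/18
Sum: 0 + (-1)·(-1/6) + (-8)·(2/3) + 9·(7/18) = -5/3

-5/3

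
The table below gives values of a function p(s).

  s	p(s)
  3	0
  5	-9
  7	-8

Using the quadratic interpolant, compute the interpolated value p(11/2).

-155/16

L_0(11/2) = (1/2)·(-3/2)/[(-2)·(-4)] = -3/32
L_1(11/2) = (5/2)·(-3/2)/[(2)·(-2)] = 15/16
L_2(11/2) = (5/2)·(1/2)/[(4)·(2)] = 5/32
Sum: 0 + (-9)·(15/16) + (-8)·(5/32) = -155/16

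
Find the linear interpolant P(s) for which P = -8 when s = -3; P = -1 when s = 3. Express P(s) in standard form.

P(s) = (7/6)s - 9/2

Build the Lagrange basis polynomials:
L_0(s) = (s - 3) / [-6] = -(1/6)s + 1/2
L_1(s) = (s + 3) / [6] = (1/6)s + 1/2
P(s) = (-8)·L_0 + (-1)·L_1
  (-8)·L_0(s) = (4/3)s - 4
  (-1)·L_1(s) = -(1/6)s - 1/2
Adding term by term: (7/6)s - 9/2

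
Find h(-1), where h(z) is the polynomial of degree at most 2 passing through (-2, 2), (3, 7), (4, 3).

19/3

Evaluate each Lagrange basis at z = -1:
L_0(-1) = (-4)·(-5)/[(-5)·(-6)] = 2/3
L_1(-1) = (1)·(-5)/[(5)·(-1)] = 1
L_2(-1) = (1)·(-4)/[(6)·(1)] = -2/3
Sum: 2·(2/3) + 7·(1) + 3·(-2/3) = 19/3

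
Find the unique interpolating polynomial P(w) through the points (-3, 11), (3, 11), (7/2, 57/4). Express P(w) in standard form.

Newton's divided differences:
P[-3,3] = (11 - 11) / (3 - (-3)) = 0
P[3,7/2] = (57/4 - 11) / (7/2 - 3) = 13/2
P[-3,3,7/2] = (13/2 - 0) / (7/2 - (-3)) = 1
P(w) = 11 + 1·(w + 3)(w - 3)
Expanding: P(w) = w^2 + 2

P(w) = w^2 + 2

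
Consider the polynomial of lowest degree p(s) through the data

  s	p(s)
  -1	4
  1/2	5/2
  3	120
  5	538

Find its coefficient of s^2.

2

Build the Lagrange basis polynomials:
L_0(s) = (s - 1/2)(s - 3)(s - 5) / [-36] = -(1/36)s^3 + (17/72)s^2 - (19/36)s + 5/24
L_1(s) = (s + 1)(s - 3)(s - 5) / [135/8] = (8/135)s^3 - (56/135)s^2 + (56/135)s + 8/9
L_2(s) = (s + 1)(s - 1/2)(s - 5) / [-20] = -(1/20)s^3 + (9/40)s^2 + (3/20)s - 1/8
L_3(s) = (s + 1)(s - 1/2)(s - 3) / [54] = (1/54)s^3 - (5/108)s^2 - (1/27)s + 1/36
p(s) = 4·L_0 + (5/2)·L_1 + 120·L_2 + 538·L_3
Only the coefficient of s^2 is needed; take it from each L_i and combine:
4·(17/72) + (5/2)·(-56/135) + 120·(9/40) + 538·(-5/108) = 2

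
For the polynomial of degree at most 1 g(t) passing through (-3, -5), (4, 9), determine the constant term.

1

L_0(t) = (t - 4) / [-7] = -(1/7)t + 4/7
L_1(t) = (t + 3) / [7] = (1/7)t + 3/7
g(t) = (-5)·L_0 + 9·L_1
Only the constant term is needed; take it from each L_i and combine:
(-5)·(4/7) + 9·(3/7) = 1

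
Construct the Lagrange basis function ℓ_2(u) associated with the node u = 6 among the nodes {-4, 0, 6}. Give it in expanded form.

ℓ_2(u) = (1/60)u^2 + (1/15)u

ℓ_2(u) = (u + 4)u / [(10)·(6)]
       = (u^2 + 4u) / (60)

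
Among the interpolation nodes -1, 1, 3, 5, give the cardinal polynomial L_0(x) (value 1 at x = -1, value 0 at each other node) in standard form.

L_0(x) = (x - 1)(x - 3)(x - 5) / [(-2)·(-4)·(-6)]
       = (x^3 - 9x^2 + 23x - 15) / (-48)

L_0(x) = -(1/48)x^3 + (3/16)x^2 - (23/48)x + 5/16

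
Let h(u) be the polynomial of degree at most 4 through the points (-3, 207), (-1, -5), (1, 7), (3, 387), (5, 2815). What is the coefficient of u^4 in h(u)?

L_0(u) = (u + 1)(u - 1)(u - 3)(u - 5) / [384] = (1/384)u^4 - (1/48)u^3 + (7/192)u^2 + (1/48)u - 5/128
L_1(u) = (u + 3)(u - 1)(u - 3)(u - 5) / [-96] = -(1/96)u^4 + (1/16)u^3 + (1/24)u^2 - (9/16)u + 15/32
L_2(u) = (u + 3)(u + 1)(u - 3)(u - 5) / [64] = (1/64)u^4 - (1/16)u^3 - (7/32)u^2 + (9/16)u + 45/64
L_3(u) = (u + 3)(u + 1)(u - 1)(u - 5) / [-96] = -(1/96)u^4 + (1/48)u^3 + (1/6)u^2 - (1/48)u - 5/32
L_4(u) = (u + 3)(u + 1)(u - 1)(u - 3) / [384] = (1/384)u^4 - (5/192)u^2 + 3/128
h(u) = 207·L_0 + (-5)·L_1 + 7·L_2 + 387·L_3 + 2815·L_4
Only the coefficient of u^4 is needed; take it from each L_i and combine:
207·(1/384) + (-5)·(-1/96) + 7·(1/64) + 387·(-1/96) + 2815·(1/384) = 4

4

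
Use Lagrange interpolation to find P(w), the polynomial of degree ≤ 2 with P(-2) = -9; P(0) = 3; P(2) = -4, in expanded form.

Build the Lagrange basis polynomials:
L_0(w) = w(w - 2) / [8] = (1/8)w^2 - (1/4)w
L_1(w) = (w + 2)(w - 2) / [-4] = -(1/4)w^2 + 1
L_2(w) = (w + 2)w / [8] = (1/8)w^2 + (1/4)w
P(w) = (-9)·L_0 + 3·L_1 + (-4)·L_2
  (-9)·L_0(w) = -(9/8)w^2 + (9/4)w
  3·L_1(w) = -(3/4)w^2 + 3
  (-4)·L_2(w) = -(1/2)w^2 - w
Adding term by term: -(19/8)w^2 + (5/4)w + 3

P(w) = -(19/8)w^2 + (5/4)w + 3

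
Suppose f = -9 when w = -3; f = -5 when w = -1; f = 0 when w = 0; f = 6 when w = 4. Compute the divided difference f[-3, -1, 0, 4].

f[-3,-1] = (-5 - (-9)) / (-1 - (-3)) = 2
f[-1,0] = (0 - (-5)) / (0 - (-1)) = 5
f[0,4] = (6 - 0) / (4 - 0) = 3/2
f[-3,-1,0] = (5 - 2) / (0 - (-3)) = 1
f[-1,0,4] = (3/2 - 5) / (4 - (-1)) = -7/10
f[-3,-1,0,4] = (-7/10 - 1) / (4 - (-3)) = -17/70

-17/70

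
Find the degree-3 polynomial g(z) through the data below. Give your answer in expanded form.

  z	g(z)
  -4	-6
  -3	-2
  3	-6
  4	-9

Build the Lagrange basis polynomials:
L_0(z) = (z + 3)(z - 3)(z - 4) / [-56] = -(1/56)z^3 + (1/14)z^2 + (9/56)z - 9/14
L_1(z) = (z + 4)(z - 3)(z - 4) / [42] = (1/42)z^3 - (1/14)z^2 - (8/21)z + 8/7
L_2(z) = (z + 4)(z + 3)(z - 4) / [-42] = -(1/42)z^3 - (1/14)z^2 + (8/21)z + 8/7
L_3(z) = (z + 4)(z + 3)(z - 3) / [56] = (1/56)z^3 + (1/14)z^2 - (9/56)z - 9/14
g(z) = (-6)·L_0 + (-2)·L_1 + (-6)·L_2 + (-9)·L_3
  (-6)·L_0(z) = (3/28)z^3 - (3/7)z^2 - (27/28)z + 27/7
  (-2)·L_1(z) = -(1/21)z^3 + (1/7)z^2 + (16/21)z - 16/7
  (-6)·L_2(z) = (1/7)z^3 + (3/7)z^2 - (16/7)z - 48/7
  (-9)·L_3(z) = -(9/56)z^3 - (9/14)z^2 + (81/56)z + 81/14
Adding term by term: (1/24)z^3 - (1/2)z^2 - (25/24)z + 1/2

g(z) = (1/24)z^3 - (1/2)z^2 - (25/24)z + 1/2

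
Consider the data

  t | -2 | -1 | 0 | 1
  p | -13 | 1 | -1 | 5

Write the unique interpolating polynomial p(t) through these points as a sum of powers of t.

Newton's divided differences:
p[-2,-1] = (1 - (-13)) / (-1 - (-2)) = 14
p[-1,0] = (-1 - 1) / (0 - (-1)) = -2
p[0,1] = (5 - (-1)) / (1 - 0) = 6
p[-2,-1,0] = (-2 - 14) / (0 - (-2)) = -8
p[-1,0,1] = (6 - (-2)) / (1 - (-1)) = 4
p[-2,-1,0,1] = (4 - (-8)) / (1 - (-2)) = 4
p(t) = -13 + 14·(t + 2) + (-8)·(t + 2)(t + 1) + 4·(t + 2)(t + 1)t
Expanding: p(t) = 4t^3 + 4t^2 - 2t - 1

p(t) = 4t^3 + 4t^2 - 2t - 1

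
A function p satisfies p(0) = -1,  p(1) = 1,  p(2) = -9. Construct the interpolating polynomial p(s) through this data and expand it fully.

p(s) = -6s^2 + 8s - 1

Newton's divided differences:
p[0,1] = (1 - (-1)) / (1 - 0) = 2
p[1,2] = (-9 - 1) / (2 - 1) = -10
p[0,1,2] = (-10 - 2) / (2 - 0) = -6
p(s) = -1 + 2·s + (-6)·s(s - 1)
Expanding: p(s) = -6s^2 + 8s - 1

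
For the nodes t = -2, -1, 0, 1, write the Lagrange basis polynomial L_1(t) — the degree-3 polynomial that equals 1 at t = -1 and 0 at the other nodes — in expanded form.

L_1(t) = (t + 2)t(t - 1) / [(1)·(-1)·(-2)]
       = (t^3 + t^2 - 2t) / (2)

L_1(t) = (1/2)t^3 + (1/2)t^2 - t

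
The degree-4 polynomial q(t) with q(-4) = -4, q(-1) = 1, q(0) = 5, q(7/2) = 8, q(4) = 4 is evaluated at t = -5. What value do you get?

Evaluate each Lagrange basis at t = -5:
L_0(-5) = (-4)·(-5)·(-17/2)·(-9)/[(-3)·(-4)·(-15/2)·(-8)] = 17/8
L_1(-5) = (-1)·(-5)·(-17/2)·(-9)/[(3)·(-1)·(-9/2)·(-5)] = -17/3
L_2(-5) = (-1)·(-4)·(-17/2)·(-9)/[(4)·(1)·(-7/2)·(-4)] = 153/28
L_3(-5) = (-1)·(-4)·(-5)·(-9)/[(15/2)·(9/2)·(7/2)·(-1/2)] = -64/21
L_4(-5) = (-1)·(-4)·(-5)·(-17/2)/[(8)·(5)·(4)·(1/2)] = 17/8
Sum: (-4)·(17/8) + 1·(-17/3) + 5·(153/28) + 8·(-64/21) + 4·(17/8) = -229/84

-229/84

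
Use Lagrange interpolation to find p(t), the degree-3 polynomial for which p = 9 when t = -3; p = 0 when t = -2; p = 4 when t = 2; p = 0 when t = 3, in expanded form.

p(t) = -(1/2)t^3 + (1/2)t^2 + 3t

Build the Lagrange basis polynomials:
L_0(t) = (t + 2)(t - 2)(t - 3) / [-30] = -(1/30)t^3 + (1/10)t^2 + (2/15)t - 2/5
L_1(t) = (t + 3)(t - 2)(t - 3) / [20] = (1/20)t^3 - (1/10)t^2 - (9/20)t + 9/10
L_2(t) = (t + 3)(t + 2)(t - 3) / [-20] = -(1/20)t^3 - (1/10)t^2 + (9/20)t + 9/10
L_3(t) = (t + 3)(t + 2)(t - 2) / [30] = (1/30)t^3 + (1/10)t^2 - (2/15)t - 2/5
p(t) = 9·L_0 + 0·L_1 + 4·L_2 + 0·L_3
  9·L_0(t) = -(3/10)t^3 + (9/10)t^2 + (6/5)t - 18/5
  0·L_1(t) = 0
  4·L_2(t) = -(1/5)t^3 - (2/5)t^2 + (9/5)t + 18/5
  0·L_3(t) = 0
Adding term by term: -(1/2)t^3 + (1/2)t^2 + 3t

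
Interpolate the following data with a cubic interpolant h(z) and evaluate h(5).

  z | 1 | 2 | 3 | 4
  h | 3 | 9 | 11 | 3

Using Newton's divided-difference form:
h[1,2] = (9 - 3) / (2 - 1) = 6
h[2,3] = (11 - 9) / (3 - 2) = 2
h[3,4] = (3 - 11) / (4 - 3) = -8
h[1,2,3] = (2 - 6) / (3 - 1) = -2
h[2,3,4] = (-8 - 2) / (4 - 2) = -5
h[1,2,3,4] = (-5 - (-2)) / (4 - 1) = -1
h(5) = 3 + 6·(4) + (-2)·(4)·(3) + (-1)·(4)·(3)·(2) = -21

-21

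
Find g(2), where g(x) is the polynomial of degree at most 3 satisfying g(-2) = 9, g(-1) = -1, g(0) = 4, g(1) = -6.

-61

Evaluate each Lagrange basis at x = 2:
L_0(2) = (3)·(2)·(1)/[(-1)·(-2)·(-3)] = -1
L_1(2) = (4)·(2)·(1)/[(1)·(-1)·(-2)] = 4
L_2(2) = (4)·(3)·(1)/[(2)·(1)·(-1)] = -6
L_3(2) = (4)·(3)·(2)/[(3)·(2)·(1)] = 4
Sum: 9·(-1) + (-1)·(4) + 4·(-6) + (-6)·(4) = -61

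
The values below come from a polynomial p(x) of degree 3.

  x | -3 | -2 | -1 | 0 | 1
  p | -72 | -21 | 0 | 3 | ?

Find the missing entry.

The 4 known values determine p uniquely (degree ≤ 3).
L_0(1) = (3)·(2)·(1)/[(-1)·(-2)·(-3)] = -1
L_1(1) = (4)·(2)·(1)/[(1)·(-1)·(-2)] = 4
L_2(1) = (4)·(3)·(1)/[(2)·(1)·(-1)] = -6
L_3(1) = (4)·(3)·(2)/[(3)·(2)·(1)] = 4
Sum: (-72)·(-1) + (-21)·(4) + 0 + 3·(4) = 0

0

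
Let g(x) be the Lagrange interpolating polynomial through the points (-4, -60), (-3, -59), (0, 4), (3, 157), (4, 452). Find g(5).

1029

L_0(5) = (8)·(5)·(2)·(1)/[(-1)·(-4)·(-7)·(-8)] = 5/14
L_1(5) = (9)·(5)·(2)·(1)/[(1)·(-3)·(-6)·(-7)] = -5/7
L_2(5) = (9)·(8)·(2)·(1)/[(4)·(3)·(-3)·(-4)] = 1
L_3(5) = (9)·(8)·(5)·(1)/[(7)·(6)·(3)·(-1)] = -20/7
L_4(5) = (9)·(8)·(5)·(2)/[(8)·(7)·(4)·(1)] = 45/14
Sum: (-60)·(5/14) + (-59)·(-5/7) + 4·(1) + 157·(-20/7) + 452·(45/14) = 1029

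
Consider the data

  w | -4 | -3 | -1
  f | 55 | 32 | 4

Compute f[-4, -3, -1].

f[-4,-3] = (32 - 55) / (-3 - (-4)) = -23
f[-3,-1] = (4 - 32) / (-1 - (-3)) = -14
f[-4,-3,-1] = (-14 - (-23)) / (-1 - (-4)) = 3

3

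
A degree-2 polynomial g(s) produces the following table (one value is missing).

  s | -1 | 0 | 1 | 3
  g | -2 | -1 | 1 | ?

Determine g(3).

8

The 3 known values determine g uniquely (degree ≤ 2).
Evaluate each Lagrange basis at s = 3:
L_0(3) = (3)·(2)/[(-1)·(-2)] = 3
L_1(3) = (4)·(2)/[(1)·(-1)] = -8
L_2(3) = (4)·(3)/[(2)·(1)] = 6
Sum: (-2)·(3) + (-1)·(-8) + 1·(6) = 8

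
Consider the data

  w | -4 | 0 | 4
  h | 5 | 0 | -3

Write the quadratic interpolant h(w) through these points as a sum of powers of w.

h(w) = (1/16)w^2 - w

L_0(w) = w(w - 4) / [32] = (1/32)w^2 - (1/8)w
L_1(w) = (w + 4)(w - 4) / [-16] = -(1/16)w^2 + 1
L_2(w) = (w + 4)w / [32] = (1/32)w^2 + (1/8)w
h(w) = 5·L_0 + 0·L_1 + (-3)·L_2
  5·L_0(w) = (5/32)w^2 - (5/8)w
  0·L_1(w) = 0
  (-3)·L_2(w) = -(3/32)w^2 - (3/8)w
Adding term by term: (1/16)w^2 - w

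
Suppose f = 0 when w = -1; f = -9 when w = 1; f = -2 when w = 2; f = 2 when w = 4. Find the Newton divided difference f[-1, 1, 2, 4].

f[-1,1] = (-9 - 0) / (1 - (-1)) = -9/2
f[1,2] = (-2 - (-9)) / (2 - 1) = 7
f[2,4] = (2 - (-2)) / (4 - 2) = 2
f[-1,1,2] = (7 - (-9/2)) / (2 - (-1)) = 23/6
f[1,2,4] = (2 - 7) / (4 - 1) = -5/3
f[-1,1,2,4] = (-5/3 - 23/6) / (4 - (-1)) = -11/10

-11/10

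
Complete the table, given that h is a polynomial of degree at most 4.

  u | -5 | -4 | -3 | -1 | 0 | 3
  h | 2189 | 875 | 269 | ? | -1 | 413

The 5 known values determine h uniquely (degree ≤ 4).
Evaluate each Lagrange basis at u = -1:
L_0(-1) = (3)·(2)·(-1)·(-4)/[(-1)·(-2)·(-5)·(-8)] = 3/10
L_1(-1) = (4)·(2)·(-1)·(-4)/[(1)·(-1)·(-4)·(-7)] = -8/7
L_2(-1) = (4)·(3)·(-1)·(-4)/[(2)·(1)·(-3)·(-6)] = 4/3
L_3(-1) = (4)·(3)·(2)·(-4)/[(5)·(4)·(3)·(-3)] = 8/15
L_4(-1) = (4)·(3)·(2)·(-1)/[(8)·(7)·(6)·(3)] = -1/42
Sum: 2189·(3/10) + 875·(-8/7) + 269·(4/3) + (-1)·(8/15) + 413·(-1/42) = 5

5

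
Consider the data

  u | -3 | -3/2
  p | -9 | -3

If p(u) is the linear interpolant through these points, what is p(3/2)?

L_0(3/2) = (3)/[(-3/2)] = -2
L_1(3/2) = (9/2)/[(3/2)] = 3
Sum: (-9)·(-2) + (-3)·(3) = 9

9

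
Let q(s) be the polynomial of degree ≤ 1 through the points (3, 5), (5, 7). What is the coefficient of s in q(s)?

1

Build the Lagrange basis polynomials:
L_0(s) = (s - 5) / [-2] = -(1/2)s + 5/2
L_1(s) = (s - 3) / [2] = (1/2)s - 3/2
q(s) = 5·L_0 + 7·L_1
Only the coefficient of s is needed; take it from each L_i and combine:
5·(-1/2) + 7·(1/2) = 1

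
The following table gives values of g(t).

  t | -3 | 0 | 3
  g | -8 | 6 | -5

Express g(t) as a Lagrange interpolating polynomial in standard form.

Build the Lagrange basis polynomials:
L_0(t) = t(t - 3) / [18] = (1/18)t^2 - (1/6)t
L_1(t) = (t + 3)(t - 3) / [-9] = -(1/9)t^2 + 1
L_2(t) = (t + 3)t / [18] = (1/18)t^2 + (1/6)t
g(t) = (-8)·L_0 + 6·L_1 + (-5)·L_2
  (-8)·L_0(t) = -(4/9)t^2 + (4/3)t
  6·L_1(t) = -(2/3)t^2 + 6
  (-5)·L_2(t) = -(5/18)t^2 - (5/6)t
Adding term by term: -(25/18)t^2 + (1/2)t + 6

g(t) = -(25/18)t^2 + (1/2)t + 6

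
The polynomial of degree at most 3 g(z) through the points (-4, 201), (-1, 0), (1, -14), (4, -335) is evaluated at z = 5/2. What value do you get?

-98

Evaluate each Lagrange basis at z = 5/2:
L_0(5/2) = (7/2)·(3/2)·(-3/2)/[(-3)·(-5)·(-8)] = 21/320
L_1(5/2) = (13/2)·(3/2)·(-3/2)/[(3)·(-2)·(-5)] = -39/80
L_2(5/2) = (13/2)·(7/2)·(-3/2)/[(5)·(2)·(-3)] = 91/80
L_3(5/2) = (13/2)·(7/2)·(3/2)/[(8)·(5)·(3)] = 91/320
Sum: 201·(21/320) + 0 + (-14)·(91/80) + (-335)·(91/320) = -98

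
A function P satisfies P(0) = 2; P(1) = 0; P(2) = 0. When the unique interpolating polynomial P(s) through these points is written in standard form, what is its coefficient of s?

L_0(s) = (s - 1)(s - 2) / [2] = (1/2)s^2 - (3/2)s + 1
L_1(s) = s(s - 2) / [-1] = -s^2 + 2s
L_2(s) = s(s - 1) / [2] = (1/2)s^2 - (1/2)s
P(s) = 2·L_0 + 0·L_1 + 0·L_2
Only the coefficient of s is needed; take it from each L_i and combine:
2·(-3/2) + 0·(2) + 0·(-1/2) = -3

-3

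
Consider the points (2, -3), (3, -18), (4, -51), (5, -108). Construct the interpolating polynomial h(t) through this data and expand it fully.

h(t) = -t^3 + 4t - 3

L_0(t) = (t - 3)(t - 4)(t - 5) / [-6] = -(1/6)t^3 + 2t^2 - (47/6)t + 10
L_1(t) = (t - 2)(t - 4)(t - 5) / [2] = (1/2)t^3 - (11/2)t^2 + 19t - 20
L_2(t) = (t - 2)(t - 3)(t - 5) / [-2] = -(1/2)t^3 + 5t^2 - (31/2)t + 15
L_3(t) = (t - 2)(t - 3)(t - 4) / [6] = (1/6)t^3 - (3/2)t^2 + (13/3)t - 4
h(t) = (-3)·L_0 + (-18)·L_1 + (-51)·L_2 + (-108)·L_3
  (-3)·L_0(t) = (1/2)t^3 - 6t^2 + (47/2)t - 30
  (-18)·L_1(t) = -9t^3 + 99t^2 - 342t + 360
  (-51)·L_2(t) = (51/2)t^3 - 255t^2 + (1581/2)t - 765
  (-108)·L_3(t) = -18t^3 + 162t^2 - 468t + 432
Adding term by term: -t^3 + 4t - 3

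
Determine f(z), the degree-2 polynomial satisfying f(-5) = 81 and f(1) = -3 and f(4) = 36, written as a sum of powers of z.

L_0(z) = (z - 1)(z - 4) / [54] = (1/54)z^2 - (5/54)z + 2/27
L_1(z) = (z + 5)(z - 4) / [-18] = -(1/18)z^2 - (1/18)z + 10/9
L_2(z) = (z + 5)(z - 1) / [27] = (1/27)z^2 + (4/27)z - 5/27
f(z) = 81·L_0 + (-3)·L_1 + 36·L_2
  81·L_0(z) = (3/2)z^2 - (15/2)z + 6
  (-3)·L_1(z) = (1/6)z^2 + (1/6)z - 10/3
  36·L_2(z) = (4/3)z^2 + (16/3)z - 20/3
Adding term by term: 3z^2 - 2z - 4

f(z) = 3z^2 - 2z - 4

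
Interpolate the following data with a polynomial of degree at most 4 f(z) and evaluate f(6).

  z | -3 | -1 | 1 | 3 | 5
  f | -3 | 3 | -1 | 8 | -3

Using Newton's divided-difference form:
f[-3,-1] = (3 - (-3)) / (-1 - (-3)) = 3
f[-1,1] = (-1 - 3) / (1 - (-1)) = -2
f[1,3] = (8 - (-1)) / (3 - 1) = 9/2
f[3,5] = (-3 - 8) / (5 - 3) = -11/2
f[-3,-1,1] = (-2 - 3) / (1 - (-3)) = -5/4
f[-1,1,3] = (9/2 - (-2)) / (3 - (-1)) = 13/8
f[1,3,5] = (-11/2 - 9/2) / (5 - 1) = -5/2
f[-3,-1,1,3] = (13/8 - (-5/4)) / (3 - (-3)) = 23/48
f[-1,1,3,5] = (-5/2 - 13/8) / (5 - (-1)) = -11/16
f[-3,-1,1,3,5] = (-11/16 - 23/48) / (5 - (-3)) = -7/48
f(6) = -3 + 3·(9) + (-5/4)·(9)·(7) + (23/48)·(9)·(7)·(5) + (-7/48)·(9)·(7)·(5)·(3) = -333/8

-333/8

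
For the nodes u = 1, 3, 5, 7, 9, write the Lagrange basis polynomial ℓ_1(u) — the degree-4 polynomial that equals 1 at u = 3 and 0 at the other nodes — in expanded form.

ℓ_1(u) = (u - 1)(u - 5)(u - 7)(u - 9) / [(2)·(-2)·(-4)·(-6)]
       = (u^4 - 22u^3 + 164u^2 - 458u + 315) / (-96)

ℓ_1(u) = -(1/96)u^4 + (11/48)u^3 - (41/24)u^2 + (229/48)u - 105/32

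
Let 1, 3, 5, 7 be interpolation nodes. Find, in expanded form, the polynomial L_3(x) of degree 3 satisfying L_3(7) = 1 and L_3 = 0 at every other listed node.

L_3(x) = (x - 1)(x - 3)(x - 5) / [(6)·(4)·(2)]
       = (x^3 - 9x^2 + 23x - 15) / (48)

L_3(x) = (1/48)x^3 - (3/16)x^2 + (23/48)x - 5/16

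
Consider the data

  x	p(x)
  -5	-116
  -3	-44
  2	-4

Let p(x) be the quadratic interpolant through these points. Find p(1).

4

Evaluate each Lagrange basis at x = 1:
L_0(1) = (4)·(-1)/[(-2)·(-7)] = -2/7
L_1(1) = (6)·(-1)/[(2)·(-5)] = 3/5
L_2(1) = (6)·(4)/[(7)·(5)] = 24/35
Sum: (-116)·(-2/7) + (-44)·(3/5) + (-4)·(24/35) = 4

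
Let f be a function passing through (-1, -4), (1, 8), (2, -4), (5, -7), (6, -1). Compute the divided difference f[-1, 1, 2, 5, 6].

-199/840

f[-1,1] = (8 - (-4)) / (1 - (-1)) = 6
f[1,2] = (-4 - 8) / (2 - 1) = -12
f[2,5] = (-7 - (-4)) / (5 - 2) = -1
f[5,6] = (-1 - (-7)) / (6 - 5) = 6
f[-1,1,2] = (-12 - 6) / (2 - (-1)) = -6
f[1,2,5] = (-1 - (-12)) / (5 - 1) = 11/4
f[2,5,6] = (6 - (-1)) / (6 - 2) = 7/4
f[-1,1,2,5] = (11/4 - (-6)) / (5 - (-1)) = 35/24
f[1,2,5,6] = (7/4 - 11/4) / (6 - 1) = -1/5
f[-1,1,2,5,6] = (-1/5 - 35/24) / (6 - (-1)) = -199/840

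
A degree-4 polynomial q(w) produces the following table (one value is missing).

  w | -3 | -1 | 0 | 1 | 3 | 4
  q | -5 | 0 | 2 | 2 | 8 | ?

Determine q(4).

The 5 known values determine q uniquely (degree ≤ 4).
L_0(4) = (5)·(4)·(3)·(1)/[(-2)·(-3)·(-4)·(-6)] = 5/12
L_1(4) = (7)·(4)·(3)·(1)/[(2)·(-1)·(-2)·(-4)] = -21/4
L_2(4) = (7)·(5)·(3)·(1)/[(3)·(1)·(-1)·(-3)] = 35/3
L_3(4) = (7)·(5)·(4)·(1)/[(4)·(2)·(1)·(-2)] = -35/4
L_4(4) = (7)·(5)·(4)·(3)/[(6)·(4)·(3)·(2)] = 35/12
Sum: (-5)·(5/12) + 0 + 2·(35/3) + 2·(-35/4) + 8·(35/12) = 325/12

325/12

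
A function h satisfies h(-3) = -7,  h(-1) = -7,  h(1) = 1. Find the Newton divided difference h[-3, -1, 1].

h[-3,-1] = (-7 - (-7)) / (-1 - (-3)) = 0
h[-1,1] = (1 - (-7)) / (1 - (-1)) = 4
h[-3,-1,1] = (4 - 0) / (1 - (-3)) = 1

1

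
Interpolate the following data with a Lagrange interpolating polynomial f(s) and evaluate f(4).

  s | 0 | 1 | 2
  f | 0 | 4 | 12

40

L_0(4) = (3)·(2)/[(-1)·(-2)] = 3
L_1(4) = (4)·(2)/[(1)·(-1)] = -8
L_2(4) = (4)·(3)/[(2)·(1)] = 6
Sum: 0 + 4·(-8) + 12·(6) = 40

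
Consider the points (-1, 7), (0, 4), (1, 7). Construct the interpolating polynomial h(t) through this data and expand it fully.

h(t) = 3t^2 + 4

Build the Lagrange basis polynomials:
L_0(t) = t(t - 1) / [2] = (1/2)t^2 - (1/2)t
L_1(t) = (t + 1)(t - 1) / [-1] = -t^2 + 1
L_2(t) = (t + 1)t / [2] = (1/2)t^2 + (1/2)t
h(t) = 7·L_0 + 4·L_1 + 7·L_2
  7·L_0(t) = (7/2)t^2 - (7/2)t
  4·L_1(t) = -4t^2 + 4
  7·L_2(t) = (7/2)t^2 + (7/2)t
Adding term by term: 3t^2 + 4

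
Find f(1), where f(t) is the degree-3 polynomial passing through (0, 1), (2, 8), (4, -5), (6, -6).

9

Evaluate each Lagrange basis at t = 1:
L_0(1) = (-1)·(-3)·(-5)/[(-2)·(-4)·(-6)] = 5/16
L_1(1) = (1)·(-3)·(-5)/[(2)·(-2)·(-4)] = 15/16
L_2(1) = (1)·(-1)·(-5)/[(4)·(2)·(-2)] = -5/16
L_3(1) = (1)·(-1)·(-3)/[(6)·(4)·(2)] = 1/16
Sum: 1·(5/16) + 8·(15/16) + (-5)·(-5/16) + (-6)·(1/16) = 9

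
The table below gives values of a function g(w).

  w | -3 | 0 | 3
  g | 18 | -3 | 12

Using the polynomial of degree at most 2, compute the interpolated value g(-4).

Evaluate each Lagrange basis at w = -4:
L_0(-4) = (-4)·(-7)/[(-3)·(-6)] = 14/9
L_1(-4) = (-1)·(-7)/[(3)·(-3)] = -7/9
L_2(-4) = (-1)·(-4)/[(6)·(3)] = 2/9
Sum: 18·(14/9) + (-3)·(-7/9) + 12·(2/9) = 33

33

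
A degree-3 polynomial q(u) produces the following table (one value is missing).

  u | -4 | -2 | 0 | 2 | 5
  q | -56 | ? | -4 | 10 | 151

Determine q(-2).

The 4 known values determine q uniquely (degree ≤ 3).
L_0(-2) = (-2)·(-4)·(-7)/[(-4)·(-6)·(-9)] = 7/27
L_1(-2) = (2)·(-4)·(-7)/[(4)·(-2)·(-5)] = 7/5
L_2(-2) = (2)·(-2)·(-7)/[(6)·(2)·(-3)] = -7/9
L_3(-2) = (2)·(-2)·(-4)/[(9)·(5)·(3)] = 16/135
Sum: (-56)·(7/27) + (-4)·(7/5) + 10·(-7/9) + 151·(16/135) = -10

-10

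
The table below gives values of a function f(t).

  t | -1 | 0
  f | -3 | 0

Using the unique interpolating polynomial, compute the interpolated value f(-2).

Evaluate each Lagrange basis at t = -2:
L_0(-2) = (-2)/[(-1)] = 2
L_1(-2) = (-1)/[(1)] = -1
Sum: (-3)·(2) + 0 = -6

-6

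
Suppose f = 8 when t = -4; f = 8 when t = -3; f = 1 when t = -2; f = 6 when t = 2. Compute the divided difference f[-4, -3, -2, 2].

f[-4,-3] = (8 - 8) / (-3 - (-4)) = 0
f[-3,-2] = (1 - 8) / (-2 - (-3)) = -7
f[-2,2] = (6 - 1) / (2 - (-2)) = 5/4
f[-4,-3,-2] = (-7 - 0) / (-2 - (-4)) = -7/2
f[-3,-2,2] = (5/4 - (-7)) / (2 - (-3)) = 33/20
f[-4,-3,-2,2] = (33/20 - (-7/2)) / (2 - (-4)) = 103/120

103/120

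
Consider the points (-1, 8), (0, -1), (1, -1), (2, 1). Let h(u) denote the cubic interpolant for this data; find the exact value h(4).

-17

L_0(4) = (4)·(3)·(2)/[(-1)·(-2)·(-3)] = -4
L_1(4) = (5)·(3)·(2)/[(1)·(-1)·(-2)] = 15
L_2(4) = (5)·(4)·(2)/[(2)·(1)·(-1)] = -20
L_3(4) = (5)·(4)·(3)/[(3)·(2)·(1)] = 10
Sum: 8·(-4) + (-1)·(15) + (-1)·(-20) + 1·(10) = -17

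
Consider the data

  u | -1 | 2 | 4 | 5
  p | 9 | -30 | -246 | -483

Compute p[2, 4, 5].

-43

p[2,4] = (-246 - (-30)) / (4 - 2) = -108
p[4,5] = (-483 - (-246)) / (5 - 4) = -237
p[2,4,5] = (-237 - (-108)) / (5 - 2) = -43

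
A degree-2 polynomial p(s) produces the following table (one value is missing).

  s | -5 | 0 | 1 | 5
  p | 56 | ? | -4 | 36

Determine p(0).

The 3 known values determine p uniquely (degree ≤ 2).
Evaluate each Lagrange basis at s = 0:
L_0(0) = (-1)·(-5)/[(-6)·(-10)] = 1/12
L_1(0) = (5)·(-5)/[(6)·(-4)] = 25/24
L_2(0) = (5)·(-1)/[(10)·(4)] = -1/8
Sum: 56·(1/12) + (-4)·(25/24) + 36·(-1/8) = -4

-4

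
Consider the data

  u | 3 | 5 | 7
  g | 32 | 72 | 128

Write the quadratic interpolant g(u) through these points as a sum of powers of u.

g(u) = 2u^2 + 4u + 2

Newton's divided differences:
g[3,5] = (72 - 32) / (5 - 3) = 20
g[5,7] = (128 - 72) / (7 - 5) = 28
g[3,5,7] = (28 - 20) / (7 - 3) = 2
g(u) = 32 + 20·(u - 3) + 2·(u - 3)(u - 5)
Expanding: g(u) = 2u^2 + 4u + 2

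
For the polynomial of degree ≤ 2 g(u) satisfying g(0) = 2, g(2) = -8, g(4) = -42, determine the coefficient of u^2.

-3

L_0(u) = (u - 2)(u - 4) / [8] = (1/8)u^2 - (3/4)u + 1
L_1(u) = u(u - 4) / [-4] = -(1/4)u^2 + u
L_2(u) = u(u - 2) / [8] = (1/8)u^2 - (1/4)u
g(u) = 2·L_0 + (-8)·L_1 + (-42)·L_2
Only the coefficient of u^2 is needed; take it from each L_i and combine:
2·(1/8) + (-8)·(-1/4) + (-42)·(1/8) = -3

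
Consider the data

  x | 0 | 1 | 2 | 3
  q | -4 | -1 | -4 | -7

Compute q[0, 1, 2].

-3

q[0,1] = (-1 - (-4)) / (1 - 0) = 3
q[1,2] = (-4 - (-1)) / (2 - 1) = -3
q[0,1,2] = (-3 - 3) / (2 - 0) = -3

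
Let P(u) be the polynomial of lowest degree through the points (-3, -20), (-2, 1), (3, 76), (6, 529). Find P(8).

1201

Evaluate each Lagrange basis at u = 8:
L_0(8) = (10)·(5)·(2)/[(-1)·(-6)·(-9)] = -50/27
L_1(8) = (11)·(5)·(2)/[(1)·(-5)·(-8)] = 11/4
L_2(8) = (11)·(10)·(2)/[(6)·(5)·(-3)] = -22/9
L_3(8) = (11)·(10)·(5)/[(9)·(8)·(3)] = 275/108
Sum: (-20)·(-50/27) + 1·(11/4) + 76·(-22/9) + 529·(275/108) = 1201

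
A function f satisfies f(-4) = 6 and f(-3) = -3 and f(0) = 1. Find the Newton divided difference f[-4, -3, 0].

31/12

f[-4,-3] = (-3 - 6) / (-3 - (-4)) = -9
f[-3,0] = (1 - (-3)) / (0 - (-3)) = 4/3
f[-4,-3,0] = (4/3 - (-9)) / (0 - (-4)) = 31/12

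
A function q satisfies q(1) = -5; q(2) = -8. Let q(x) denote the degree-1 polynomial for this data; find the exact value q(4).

Evaluate each Lagrange basis at x = 4:
L_0(4) = (2)/[(-1)] = -2
L_1(4) = (3)/[(1)] = 3
Sum: (-5)·(-2) + (-8)·(3) = -14

-14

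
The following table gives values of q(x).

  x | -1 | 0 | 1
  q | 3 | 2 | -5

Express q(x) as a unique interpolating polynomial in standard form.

q(x) = -3x^2 - 4x + 2

Build the Lagrange basis polynomials:
L_0(x) = x(x - 1) / [2] = (1/2)x^2 - (1/2)x
L_1(x) = (x + 1)(x - 1) / [-1] = -x^2 + 1
L_2(x) = (x + 1)x / [2] = (1/2)x^2 + (1/2)x
q(x) = 3·L_0 + 2·L_1 + (-5)·L_2
  3·L_0(x) = (3/2)x^2 - (3/2)x
  2·L_1(x) = -2x^2 + 2
  (-5)·L_2(x) = -(5/2)x^2 - (5/2)x
Adding term by term: -3x^2 - 4x + 2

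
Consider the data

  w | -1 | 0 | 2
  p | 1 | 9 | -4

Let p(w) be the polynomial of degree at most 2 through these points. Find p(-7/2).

-1471/24

Using Newton's divided-difference form:
p[-1,0] = (9 - 1) / (0 - (-1)) = 8
p[0,2] = (-4 - 9) / (2 - 0) = -13/2
p[-1,0,2] = (-13/2 - 8) / (2 - (-1)) = -29/6
p(-7/2) = 1 + 8·(-5/2) + (-29/6)·(-5/2)·(-7/2) = -1471/24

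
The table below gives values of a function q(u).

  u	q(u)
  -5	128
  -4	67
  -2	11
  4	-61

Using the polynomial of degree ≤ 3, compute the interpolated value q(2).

-5

L_0(2) = (6)·(4)·(-2)/[(-1)·(-3)·(-9)] = 16/9
L_1(2) = (7)·(4)·(-2)/[(1)·(-2)·(-8)] = -7/2
L_2(2) = (7)·(6)·(-2)/[(3)·(2)·(-6)] = 7/3
L_3(2) = (7)·(6)·(4)/[(9)·(8)·(6)] = 7/18
Sum: 128·(16/9) + 67·(-7/2) + 11·(7/3) + (-61)·(7/18) = -5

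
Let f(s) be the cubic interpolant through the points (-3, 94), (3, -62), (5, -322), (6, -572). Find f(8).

-1402

L_0(8) = (5)·(3)·(2)/[(-6)·(-8)·(-9)] = -5/72
L_1(8) = (11)·(3)·(2)/[(6)·(-2)·(-3)] = 11/6
L_2(8) = (11)·(5)·(2)/[(8)·(2)·(-1)] = -55/8
L_3(8) = (11)·(5)·(3)/[(9)·(3)·(1)] = 55/9
Sum: 94·(-5/72) + (-62)·(11/6) + (-322)·(-55/8) + (-572)·(55/9) = -1402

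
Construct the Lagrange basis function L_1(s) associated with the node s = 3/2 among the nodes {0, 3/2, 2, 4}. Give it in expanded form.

L_1(s) = s(s - 2)(s - 4) / [(3/2)·(-1/2)·(-5/2)]
       = (s^3 - 6s^2 + 8s) / (15/8)

L_1(s) = (8/15)s^3 - (16/5)s^2 + (64/15)s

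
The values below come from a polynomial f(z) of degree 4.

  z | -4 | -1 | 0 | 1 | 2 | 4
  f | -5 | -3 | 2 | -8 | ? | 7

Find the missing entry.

The 5 known values determine f uniquely (degree ≤ 4).
L_0(2) = (3)·(2)·(1)·(-2)/[(-3)·(-4)·(-5)·(-8)] = -1/40
L_1(2) = (6)·(2)·(1)·(-2)/[(3)·(-1)·(-2)·(-5)] = 4/5
L_2(2) = (6)·(3)·(1)·(-2)/[(4)·(1)·(-1)·(-4)] = -9/4
L_3(2) = (6)·(3)·(2)·(-2)/[(5)·(2)·(1)·(-3)] = 12/5
L_4(2) = (6)·(3)·(2)·(1)/[(8)·(5)·(4)·(3)] = 3/40
Sum: (-5)·(-1/40) + (-3)·(4/5) + 2·(-9/4) + (-8)·(12/5) + 7·(3/40) = -509/20

-509/20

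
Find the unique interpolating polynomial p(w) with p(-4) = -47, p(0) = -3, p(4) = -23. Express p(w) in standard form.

L_0(w) = w(w - 4) / [32] = (1/32)w^2 - (1/8)w
L_1(w) = (w + 4)(w - 4) / [-16] = -(1/16)w^2 + 1
L_2(w) = (w + 4)w / [32] = (1/32)w^2 + (1/8)w
p(w) = (-47)·L_0 + (-3)·L_1 + (-23)·L_2
  (-47)·L_0(w) = -(47/32)w^2 + (47/8)w
  (-3)·L_1(w) = (3/16)w^2 - 3
  (-23)·L_2(w) = -(23/32)w^2 - (23/8)w
Adding term by term: -2w^2 + 3w - 3

p(w) = -2w^2 + 3w - 3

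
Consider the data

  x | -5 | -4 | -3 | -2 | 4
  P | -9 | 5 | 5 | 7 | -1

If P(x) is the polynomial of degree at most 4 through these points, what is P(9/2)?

-591485/8064

Evaluate each Lagrange basis at x = 9/2:
L_0(9/2) = (17/2)·(15/2)·(13/2)·(1/2)/[(-1)·(-2)·(-3)·(-9)] = 1105/288
L_1(9/2) = (19/2)·(15/2)·(13/2)·(1/2)/[(1)·(-1)·(-2)·(-8)] = -3705/256
L_2(9/2) = (19/2)·(17/2)·(13/2)·(1/2)/[(2)·(1)·(-1)·(-7)] = 4199/224
L_3(9/2) = (19/2)·(17/2)·(15/2)·(1/2)/[(3)·(2)·(1)·(-6)] = -1615/192
L_4(9/2) = (19/2)·(17/2)·(15/2)·(13/2)/[(9)·(8)·(7)·(6)] = 20995/16128
Sum: (-9)·(1105/288) + 5·(-3705/256) + 5·(4199/224) + 7·(-1615/192) + (-1)·(20995/16128) = -591485/8064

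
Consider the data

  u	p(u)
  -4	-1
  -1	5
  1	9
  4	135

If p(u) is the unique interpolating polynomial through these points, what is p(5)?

Evaluate each Lagrange basis at u = 5:
L_0(5) = (6)·(4)·(1)/[(-3)·(-5)·(-8)] = -1/5
L_1(5) = (9)·(4)·(1)/[(3)·(-2)·(-5)] = 6/5
L_2(5) = (9)·(6)·(1)/[(5)·(2)·(-3)] = -9/5
L_3(5) = (9)·(6)·(4)/[(8)·(5)·(3)] = 9/5
Sum: (-1)·(-1/5) + 5·(6/5) + 9·(-9/5) + 135·(9/5) = 233

233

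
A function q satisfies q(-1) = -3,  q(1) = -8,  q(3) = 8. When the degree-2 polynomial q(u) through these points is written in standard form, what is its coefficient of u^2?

Build the Lagrange basis polynomials:
L_0(u) = (u - 1)(u - 3) / [8] = (1/8)u^2 - (1/2)u + 3/8
L_1(u) = (u + 1)(u - 3) / [-4] = -(1/4)u^2 + (1/2)u + 3/4
L_2(u) = (u + 1)(u - 1) / [8] = (1/8)u^2 - 1/8
q(u) = (-3)·L_0 + (-8)·L_1 + 8·L_2
Only the coefficient of u^2 is needed; take it from each L_i and combine:
(-3)·(1/8) + (-8)·(-1/4) + 8·(1/8) = 21/8

21/8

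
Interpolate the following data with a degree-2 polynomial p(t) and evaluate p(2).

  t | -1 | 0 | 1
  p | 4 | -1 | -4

Evaluate each Lagrange basis at t = 2:
L_0(2) = (2)·(1)/[(-1)·(-2)] = 1
L_1(2) = (3)·(1)/[(1)·(-1)] = -3
L_2(2) = (3)·(2)/[(2)·(1)] = 3
Sum: 4·(1) + (-1)·(-3) + (-4)·(3) = -5

-5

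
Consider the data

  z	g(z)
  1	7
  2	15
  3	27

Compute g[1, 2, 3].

2

g[1,2] = (15 - 7) / (2 - 1) = 8
g[2,3] = (27 - 15) / (3 - 2) = 12
g[1,2,3] = (12 - 8) / (3 - 1) = 2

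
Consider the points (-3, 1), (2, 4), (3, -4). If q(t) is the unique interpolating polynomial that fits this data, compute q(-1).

Using Newton's divided-difference form:
q[-3,2] = (4 - 1) / (2 - (-3)) = 3/5
q[2,3] = (-4 - 4) / (3 - 2) = -8
q[-3,2,3] = (-8 - 3/5) / (3 - (-3)) = -43/30
q(-1) = 1 + (3/5)·(2) + (-43/30)·(2)·(-3) = 54/5

54/5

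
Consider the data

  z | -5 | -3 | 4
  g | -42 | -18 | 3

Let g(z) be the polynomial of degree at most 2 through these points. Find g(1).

6

Evaluate each Lagrange basis at z = 1:
L_0(1) = (4)·(-3)/[(-2)·(-9)] = -2/3
L_1(1) = (6)·(-3)/[(2)·(-7)] = 9/7
L_2(1) = (6)·(4)/[(9)·(7)] = 8/21
Sum: (-42)·(-2/3) + (-18)·(9/7) + 3·(8/21) = 6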